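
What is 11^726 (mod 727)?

1

11^1 ≡ 11 (mod 727)
11^2 ≡ 11^2 = 121 ≡ 121 (mod 727)
11^4 ≡ 121^2 = 14641 ≡ 101 (mod 727)
11^8 ≡ 101^2 = 10201 ≡ 23 (mod 727)
11^16 ≡ 23^2 = 529 ≡ 529 (mod 727)
11^32 ≡ 529^2 = 279841 ≡ 673 (mod 727)
11^64 ≡ 673^2 = 452929 ≡ 8 (mod 727)
11^128 ≡ 8^2 = 64 ≡ 64 (mod 727)
11^256 ≡ 64^2 = 4096 ≡ 461 (mod 727)
11^512 ≡ 461^2 = 212521 ≡ 237 (mod 727)
726 = 512 + 128 + 64 + 16 + 4 + 2 in binary powers of 2.
So 11^726 ≡ 237 · 64 · 8 · 529 · 101 · 121 ≡ 1 (mod 727).
Since the result is 1, base 11 gives no evidence that 727 is composite.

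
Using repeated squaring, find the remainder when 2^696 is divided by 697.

18

2^1 ≡ 2 (mod 697)
2^2 ≡ 2^2 = 4 ≡ 4 (mod 697)
2^4 ≡ 4^2 = 16 ≡ 16 (mod 697)
2^8 ≡ 16^2 = 256 ≡ 256 (mod 697)
2^16 ≡ 256^2 = 65536 ≡ 18 (mod 697)
2^32 ≡ 18^2 = 324 ≡ 324 (mod 697)
2^64 ≡ 324^2 = 104976 ≡ 426 (mod 697)
2^128 ≡ 426^2 = 181476 ≡ 256 (mod 697)
2^256 ≡ 256^2 = 65536 ≡ 18 (mod 697)
2^512 ≡ 18^2 = 324 ≡ 324 (mod 697)
696 = 512 + 128 + 32 + 16 + 8 in binary powers of 2.
So 2^696 ≡ 324 · 256 · 324 · 18 · 256 ≡ 18 (mod 697).
Since 18 ≠ 1, base 2 is a Fermat witness: 697 is composite.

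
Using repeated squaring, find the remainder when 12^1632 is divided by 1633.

12^1 ≡ 12 (mod 1633)
12^2 ≡ 12^2 = 144 ≡ 144 (mod 1633)
12^4 ≡ 144^2 = 20736 ≡ 1140 (mod 1633)
12^8 ≡ 1140^2 = 1299600 ≡ 1365 (mod 1633)
12^16 ≡ 1365^2 = 1863225 ≡ 1605 (mod 1633)
12^32 ≡ 1605^2 = 2576025 ≡ 784 (mod 1633)
12^64 ≡ 784^2 = 614656 ≡ 648 (mod 1633)
12^128 ≡ 648^2 = 419904 ≡ 223 (mod 1633)
12^256 ≡ 223^2 = 49729 ≡ 739 (mod 1633)
12^512 ≡ 739^2 = 546121 ≡ 699 (mod 1633)
12^1024 ≡ 699^2 = 488601 ≡ 334 (mod 1633)
1632 = 1024 + 512 + 64 + 32 in binary powers of 2.
So 12^1632 ≡ 334 · 699 · 648 · 784 ≡ 841 (mod 1633).
Since 841 ≠ 1, base 12 is a Fermat witness: 1633 is composite.

841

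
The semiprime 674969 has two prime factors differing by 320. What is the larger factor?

Since p = q + 320, we have 674969 = q(q + 320), so q² + 320q − 674969 = 0.
Discriminant: 320² + 4·674969 = 102400 + 2699876 = 2802276; √2802276 = 1674.
q = (−320 + 1674)/2 = 677, and p = q + 320 = 997.
Check: 677 · 997 = 674969.

997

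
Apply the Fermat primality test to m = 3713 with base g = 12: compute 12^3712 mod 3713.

12^1 ≡ 12 (mod 3713)
12^2 ≡ 12^2 = 144 ≡ 144 (mod 3713)
12^4 ≡ 144^2 = 20736 ≡ 2171 (mod 3713)
12^8 ≡ 2171^2 = 4713241 ≡ 1444 (mod 3713)
12^16 ≡ 1444^2 = 2085136 ≡ 2143 (mod 3713)
12^32 ≡ 2143^2 = 4592449 ≡ 3181 (mod 3713)
12^64 ≡ 3181^2 = 10118761 ≡ 836 (mod 3713)
12^128 ≡ 836^2 = 698896 ≡ 852 (mod 3713)
12^256 ≡ 852^2 = 725904 ≡ 1869 (mod 3713)
12^512 ≡ 1869^2 = 3493161 ≡ 2941 (mod 3713)
12^1024 ≡ 2941^2 = 8649481 ≡ 1904 (mod 3713)
12^2048 ≡ 1904^2 = 3625216 ≡ 1328 (mod 3713)
3712 = 2048 + 1024 + 512 + 128 in binary powers of 2.
So 12^3712 ≡ 1328 · 1904 · 2941 · 852 ≡ 3698 (mod 3713).
Since 3698 ≠ 1, base 12 is a Fermat witness: 3713 is composite.

3698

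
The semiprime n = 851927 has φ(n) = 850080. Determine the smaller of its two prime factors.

881

φ(n) = (p−1)(q−1) = n − (p+q) + 1, so p + q = 851927 − 850080 + 1 = 1848.
p and q are the roots of t² − 1848t + 851927 = 0.
Discriminant: 1848² − 4·851927 = 3415104 − 3407708 = 7396; √7396 = 86.
q = (1848 − 86)/2 = 881, p = (1848 + 86)/2 = 967.
Check: 881 · 967 = 851927.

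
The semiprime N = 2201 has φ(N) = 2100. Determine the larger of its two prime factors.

71

φ(n) = (p−1)(q−1) = n − (p+q) + 1, so p + q = 2201 − 2100 + 1 = 102.
p and q are the roots of t² − 102t + 2201 = 0.
Discriminant: 102² − 4·2201 = 10404 − 8804 = 1600; √1600 = 40.
q = (102 − 40)/2 = 31, p = (102 + 40)/2 = 71.
Check: 31 · 71 = 2201.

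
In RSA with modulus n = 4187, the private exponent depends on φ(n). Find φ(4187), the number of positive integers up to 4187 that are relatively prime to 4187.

Factor: 4187 = 53 · 79.
φ(4187) = (53−1) · (79−1) = 52 · 78 = 4056.

4056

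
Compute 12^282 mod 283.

1

12^1 ≡ 12 (mod 283)
12^2 ≡ 12^2 = 144 ≡ 144 (mod 283)
12^4 ≡ 144^2 = 20736 ≡ 77 (mod 283)
12^8 ≡ 77^2 = 5929 ≡ 269 (mod 283)
12^16 ≡ 269^2 = 72361 ≡ 196 (mod 283)
12^32 ≡ 196^2 = 38416 ≡ 211 (mod 283)
12^64 ≡ 211^2 = 44521 ≡ 90 (mod 283)
12^128 ≡ 90^2 = 8100 ≡ 176 (mod 283)
12^256 ≡ 176^2 = 30976 ≡ 129 (mod 283)
282 = 256 + 16 + 8 + 2 in binary powers of 2.
So 12^282 ≡ 129 · 196 · 269 · 144 ≡ 1 (mod 283).
Since the result is 1, base 12 gives no evidence that 283 is composite.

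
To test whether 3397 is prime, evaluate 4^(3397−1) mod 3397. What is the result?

4^1 ≡ 4 (mod 3397)
4^2 ≡ 4^2 = 16 ≡ 16 (mod 3397)
4^4 ≡ 16^2 = 256 ≡ 256 (mod 3397)
4^8 ≡ 256^2 = 65536 ≡ 993 (mod 3397)
4^16 ≡ 993^2 = 986049 ≡ 919 (mod 3397)
4^32 ≡ 919^2 = 844561 ≡ 2105 (mod 3397)
4^64 ≡ 2105^2 = 4431025 ≡ 1337 (mod 3397)
4^128 ≡ 1337^2 = 1787569 ≡ 747 (mod 3397)
4^256 ≡ 747^2 = 558009 ≡ 901 (mod 3397)
4^512 ≡ 901^2 = 811801 ≡ 3315 (mod 3397)
4^1024 ≡ 3315^2 = 10989225 ≡ 3327 (mod 3397)
4^2048 ≡ 3327^2 = 11068929 ≡ 1503 (mod 3397)
3396 = 2048 + 1024 + 256 + 64 + 4 in binary powers of 2.
So 4^3396 ≡ 1503 · 3327 · 901 · 1337 · 256 ≡ 2197 (mod 3397).
Since 2197 ≠ 1, base 4 is a Fermat witness: 3397 is composite.

2197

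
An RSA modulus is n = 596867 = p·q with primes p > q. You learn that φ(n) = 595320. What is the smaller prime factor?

727

φ(n) = (p−1)(q−1) = n − (p+q) + 1, so p + q = 596867 − 595320 + 1 = 1548.
p and q are the roots of t² − 1548t + 596867 = 0.
Discriminant: 1548² − 4·596867 = 2396304 − 2387468 = 8836; √8836 = 94.
q = (1548 − 94)/2 = 727, p = (1548 + 94)/2 = 821.
Check: 727 · 821 = 596867.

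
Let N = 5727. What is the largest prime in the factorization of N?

5727 = 3 · 1909
1909 = 23 · 83
83 is prime.
So 5727 = 3 · 23 · 83; the largest prime factor is 83.

83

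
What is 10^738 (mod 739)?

10^1 ≡ 10 (mod 739)
10^2 ≡ 10^2 = 100 ≡ 100 (mod 739)
10^4 ≡ 100^2 = 10000 ≡ 393 (mod 739)
10^8 ≡ 393^2 = 154449 ≡ 737 (mod 739)
10^16 ≡ 737^2 = 543169 ≡ 4 (mod 739)
10^32 ≡ 4^2 = 16 ≡ 16 (mod 739)
10^64 ≡ 16^2 = 256 ≡ 256 (mod 739)
10^128 ≡ 256^2 = 65536 ≡ 504 (mod 739)
10^256 ≡ 504^2 = 254016 ≡ 539 (mod 739)
10^512 ≡ 539^2 = 290521 ≡ 94 (mod 739)
738 = 512 + 128 + 64 + 32 + 2 in binary powers of 2.
So 10^738 ≡ 94 · 504 · 256 · 16 · 100 ≡ 1 (mod 739).
Since the result is 1, base 10 gives no evidence that 739 is composite.

1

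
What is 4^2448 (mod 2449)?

808

4^1 ≡ 4 (mod 2449)
4^2 ≡ 4^2 = 16 ≡ 16 (mod 2449)
4^4 ≡ 16^2 = 256 ≡ 256 (mod 2449)
4^8 ≡ 256^2 = 65536 ≡ 1862 (mod 2449)
4^16 ≡ 1862^2 = 3467044 ≡ 1709 (mod 2449)
4^32 ≡ 1709^2 = 2920681 ≡ 1473 (mod 2449)
4^64 ≡ 1473^2 = 2169729 ≡ 2364 (mod 2449)
4^128 ≡ 2364^2 = 5588496 ≡ 2327 (mod 2449)
4^256 ≡ 2327^2 = 5414929 ≡ 190 (mod 2449)
4^512 ≡ 190^2 = 36100 ≡ 1814 (mod 2449)
4^1024 ≡ 1814^2 = 3290596 ≡ 1589 (mod 2449)
4^2048 ≡ 1589^2 = 2524921 ≡ 2 (mod 2449)
2448 = 2048 + 256 + 128 + 16 in binary powers of 2.
So 4^2448 ≡ 2 · 190 · 2327 · 1709 ≡ 808 (mod 2449).
Since 808 ≠ 1, base 4 is a Fermat witness: 2449 is composite.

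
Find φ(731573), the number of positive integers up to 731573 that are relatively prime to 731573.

704880

Factor: 731573 = 61 · 67 · 179.
φ(731573) = (61−1) · (67−1) · (179−1) = 60 · 66 · 178 = 704880.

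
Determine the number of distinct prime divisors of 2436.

2436 = 2^2 · 609
609 = 3 · 203
203 = 7 · 29
2436 = 2^2 · 3 · 7 · 29, which has 4 distinct prime factors.

4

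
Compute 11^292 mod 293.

1

11^1 ≡ 11 (mod 293)
11^2 ≡ 11^2 = 121 ≡ 121 (mod 293)
11^4 ≡ 121^2 = 14641 ≡ 284 (mod 293)
11^8 ≡ 284^2 = 80656 ≡ 81 (mod 293)
11^16 ≡ 81^2 = 6561 ≡ 115 (mod 293)
11^32 ≡ 115^2 = 13225 ≡ 40 (mod 293)
11^64 ≡ 40^2 = 1600 ≡ 135 (mod 293)
11^128 ≡ 135^2 = 18225 ≡ 59 (mod 293)
11^256 ≡ 59^2 = 3481 ≡ 258 (mod 293)
292 = 256 + 32 + 4 in binary powers of 2.
So 11^292 ≡ 258 · 40 · 284 ≡ 1 (mod 293).
Since the result is 1, base 11 gives no evidence that 293 is composite.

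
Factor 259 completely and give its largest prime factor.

37

259 = 7 · 37
37 is prime.
So 259 = 7 · 37; the largest prime factor is 37.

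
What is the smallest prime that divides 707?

7

707 is odd.
Digit sum 14, not divisible by 3.
Ends in 7: not divisible by 5.
7: 707 = 7·101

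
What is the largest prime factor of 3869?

3869 = 53 · 73
73 is prime.
So 3869 = 53 · 73; the largest prime factor is 73.

73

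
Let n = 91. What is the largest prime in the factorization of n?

13

91 = 7 · 13
13 is prime.
So 91 = 7 · 13; the largest prime factor is 13.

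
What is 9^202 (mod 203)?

9^1 ≡ 9 (mod 203)
9^2 ≡ 9^2 = 81 ≡ 81 (mod 203)
9^4 ≡ 81^2 = 6561 ≡ 65 (mod 203)
9^8 ≡ 65^2 = 4225 ≡ 165 (mod 203)
9^16 ≡ 165^2 = 27225 ≡ 23 (mod 203)
9^32 ≡ 23^2 = 529 ≡ 123 (mod 203)
9^64 ≡ 123^2 = 15129 ≡ 107 (mod 203)
9^128 ≡ 107^2 = 11449 ≡ 81 (mod 203)
202 = 128 + 64 + 8 + 2 in binary powers of 2.
So 9^202 ≡ 81 · 107 · 165 · 81 ≡ 16 (mod 203).
Since 16 ≠ 1, base 9 is a Fermat witness: 203 is composite.

16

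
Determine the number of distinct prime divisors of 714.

4

714 = 2 · 357
357 = 3 · 119
119 = 7 · 17
714 = 2 · 3 · 7 · 17, which has 4 distinct prime factors.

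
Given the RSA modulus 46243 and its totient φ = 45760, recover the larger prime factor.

353

φ(n) = (p−1)(q−1) = n − (p+q) + 1, so p + q = 46243 − 45760 + 1 = 484.
p and q are the roots of t² − 484t + 46243 = 0.
Discriminant: 484² − 4·46243 = 234256 − 184972 = 49284; √49284 = 222.
q = (484 − 222)/2 = 131, p = (484 + 222)/2 = 353.
Check: 131 · 353 = 46243.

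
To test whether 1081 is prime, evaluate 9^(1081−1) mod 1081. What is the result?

679

9^1 ≡ 9 (mod 1081)
9^2 ≡ 9^2 = 81 ≡ 81 (mod 1081)
9^4 ≡ 81^2 = 6561 ≡ 75 (mod 1081)
9^8 ≡ 75^2 = 5625 ≡ 220 (mod 1081)
9^16 ≡ 220^2 = 48400 ≡ 836 (mod 1081)
9^32 ≡ 836^2 = 698896 ≡ 570 (mod 1081)
9^64 ≡ 570^2 = 324900 ≡ 600 (mod 1081)
9^128 ≡ 600^2 = 360000 ≡ 27 (mod 1081)
9^256 ≡ 27^2 = 729 ≡ 729 (mod 1081)
9^512 ≡ 729^2 = 531441 ≡ 670 (mod 1081)
9^1024 ≡ 670^2 = 448900 ≡ 285 (mod 1081)
1080 = 1024 + 32 + 16 + 8 in binary powers of 2.
So 9^1080 ≡ 285 · 570 · 836 · 220 ≡ 679 (mod 1081).
Since 679 ≠ 1, base 9 is a Fermat witness: 1081 is composite.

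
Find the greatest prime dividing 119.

119 = 7 · 17
17 is prime.
So 119 = 7 · 17; the largest prime factor is 17.

17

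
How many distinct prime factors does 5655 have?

5655 = 3 · 1885
1885 = 5 · 377
377 = 13 · 29
5655 = 3 · 5 · 13 · 29, which has 4 distinct prime factors.

4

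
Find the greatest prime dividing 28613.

71

28613 = 13 · 2201
2201 = 31 · 71
71 is prime.
So 28613 = 13 · 31 · 71; the largest prime factor is 71.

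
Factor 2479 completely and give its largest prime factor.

2479 = 37 · 67
67 is prime.
So 2479 = 37 · 67; the largest prime factor is 67.

67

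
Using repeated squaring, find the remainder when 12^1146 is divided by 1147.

1025

12^1 ≡ 12 (mod 1147)
12^2 ≡ 12^2 = 144 ≡ 144 (mod 1147)
12^4 ≡ 144^2 = 20736 ≡ 90 (mod 1147)
12^8 ≡ 90^2 = 8100 ≡ 71 (mod 1147)
12^16 ≡ 71^2 = 5041 ≡ 453 (mod 1147)
12^32 ≡ 453^2 = 205209 ≡ 1043 (mod 1147)
12^64 ≡ 1043^2 = 1087849 ≡ 493 (mod 1147)
12^128 ≡ 493^2 = 243049 ≡ 1032 (mod 1147)
12^256 ≡ 1032^2 = 1065024 ≡ 608 (mod 1147)
12^512 ≡ 608^2 = 369664 ≡ 330 (mod 1147)
12^1024 ≡ 330^2 = 108900 ≡ 1082 (mod 1147)
1146 = 1024 + 64 + 32 + 16 + 8 + 2 in binary powers of 2.
So 12^1146 ≡ 1082 · 493 · 1043 · 453 · 71 · 144 ≡ 1025 (mod 1147).
Since 1025 ≠ 1, base 12 is a Fermat witness: 1147 is composite.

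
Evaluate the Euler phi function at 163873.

Factor: 163873 = 37 · 43 · 103.
φ(163873) = (37−1) · (43−1) · (103−1) = 36 · 42 · 102 = 154224.

154224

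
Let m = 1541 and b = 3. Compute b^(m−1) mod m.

3^1 ≡ 3 (mod 1541)
3^2 ≡ 3^2 = 9 ≡ 9 (mod 1541)
3^4 ≡ 9^2 = 81 ≡ 81 (mod 1541)
3^8 ≡ 81^2 = 6561 ≡ 397 (mod 1541)
3^16 ≡ 397^2 = 157609 ≡ 427 (mod 1541)
3^32 ≡ 427^2 = 182329 ≡ 491 (mod 1541)
3^64 ≡ 491^2 = 241081 ≡ 685 (mod 1541)
3^128 ≡ 685^2 = 469225 ≡ 761 (mod 1541)
3^256 ≡ 761^2 = 579121 ≡ 1246 (mod 1541)
3^512 ≡ 1246^2 = 1552516 ≡ 729 (mod 1541)
3^1024 ≡ 729^2 = 531441 ≡ 1337 (mod 1541)
1540 = 1024 + 512 + 4 in binary powers of 2.
So 3^1540 ≡ 1337 · 729 · 81 ≡ 1 (mod 1541).
Since the result is 1, base 3 gives no evidence that 1541 is composite.

1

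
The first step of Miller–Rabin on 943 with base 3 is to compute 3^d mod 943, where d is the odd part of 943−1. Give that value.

943 − 1 = 942 = 2^1 · 471, so d = 471.
3^1 ≡ 3 (mod 943)
3^2 ≡ 3^2 = 9 ≡ 9 (mod 943)
3^4 ≡ 9^2 = 81 ≡ 81 (mod 943)
3^8 ≡ 81^2 = 6561 ≡ 903 (mod 943)
3^16 ≡ 903^2 = 815409 ≡ 657 (mod 943)
3^32 ≡ 657^2 = 431649 ≡ 698 (mod 943)
3^64 ≡ 698^2 = 487204 ≡ 616 (mod 943)
3^128 ≡ 616^2 = 379456 ≡ 370 (mod 943)
3^256 ≡ 370^2 = 136900 ≡ 165 (mod 943)
471 = 256 + 128 + 64 + 16 + 4 + 2 + 1 in binary powers of 2.
So 3^471 ≡ 165 · 370 · 616 · 657 · 81 · 9 · 3 ≡ 547 (mod 943).
Squaring chain: 547; never reaches −1, so base 3 is a Miller–Rabin witness that 943 is composite.

547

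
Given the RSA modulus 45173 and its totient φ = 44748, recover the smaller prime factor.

φ(n) = (p−1)(q−1) = n − (p+q) + 1, so p + q = 45173 − 44748 + 1 = 426.
p and q are the roots of t² − 426t + 45173 = 0.
Discriminant: 426² − 4·45173 = 181476 − 180692 = 784; √784 = 28.
q = (426 − 28)/2 = 199, p = (426 + 28)/2 = 227.
Check: 199 · 227 = 45173.

199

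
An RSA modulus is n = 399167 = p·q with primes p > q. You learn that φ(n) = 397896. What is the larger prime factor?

φ(n) = (p−1)(q−1) = n − (p+q) + 1, so p + q = 399167 − 397896 + 1 = 1272.
p and q are the roots of t² − 1272t + 399167 = 0.
Discriminant: 1272² − 4·399167 = 1617984 − 1596668 = 21316; √21316 = 146.
q = (1272 − 146)/2 = 563, p = (1272 + 146)/2 = 709.
Check: 563 · 709 = 399167.

709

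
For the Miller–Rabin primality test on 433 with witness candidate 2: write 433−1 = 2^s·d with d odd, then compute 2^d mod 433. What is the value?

433 − 1 = 432 = 2^4 · 27, so d = 27.
2^1 ≡ 2 (mod 433)
2^2 ≡ 2^2 = 4 ≡ 4 (mod 433)
2^4 ≡ 4^2 = 16 ≡ 16 (mod 433)
2^8 ≡ 16^2 = 256 ≡ 256 (mod 433)
2^16 ≡ 256^2 = 65536 ≡ 153 (mod 433)
27 = 16 + 8 + 2 + 1 in binary powers of 2.
So 2^27 ≡ 153 · 256 · 4 · 2 ≡ 285 (mod 433).
Squaring chain: 285 → 254 → 432 → 1; reaches −1, so base 2 does not prove 433 composite.

285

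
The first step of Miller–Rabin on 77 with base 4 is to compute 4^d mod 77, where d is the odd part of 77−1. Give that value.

77 − 1 = 76 = 2^2 · 19, so d = 19.
4^1 ≡ 4 (mod 77)
4^2 ≡ 4^2 = 16 ≡ 16 (mod 77)
4^4 ≡ 16^2 = 256 ≡ 25 (mod 77)
4^8 ≡ 25^2 = 625 ≡ 9 (mod 77)
4^16 ≡ 9^2 = 81 ≡ 4 (mod 77)
19 = 16 + 2 + 1 in binary powers of 2.
So 4^19 ≡ 4 · 16 · 4 ≡ 25 (mod 77).
Squaring chain: 25 → 9; never reaches −1, so base 4 is a Miller–Rabin witness that 77 is composite.

25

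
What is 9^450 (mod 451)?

9^1 ≡ 9 (mod 451)
9^2 ≡ 9^2 = 81 ≡ 81 (mod 451)
9^4 ≡ 81^2 = 6561 ≡ 247 (mod 451)
9^8 ≡ 247^2 = 61009 ≡ 124 (mod 451)
9^16 ≡ 124^2 = 15376 ≡ 42 (mod 451)
9^32 ≡ 42^2 = 1764 ≡ 411 (mod 451)
9^64 ≡ 411^2 = 168921 ≡ 247 (mod 451)
9^128 ≡ 247^2 = 61009 ≡ 124 (mod 451)
9^256 ≡ 124^2 = 15376 ≡ 42 (mod 451)
450 = 256 + 128 + 64 + 2 in binary powers of 2.
So 9^450 ≡ 42 · 124 · 247 · 81 ≡ 122 (mod 451).
Since 122 ≠ 1, base 9 is a Fermat witness: 451 is composite.

122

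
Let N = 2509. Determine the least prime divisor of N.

2509 is odd.
Digit sum 16, not divisible by 3.
Ends in 9: not divisible by 5.
7: 2509 = 7·358 + 3
11: 2509 = 11·228 + 1
13: 2509 = 13·193

13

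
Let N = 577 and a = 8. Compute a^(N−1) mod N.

8^1 ≡ 8 (mod 577)
8^2 ≡ 8^2 = 64 ≡ 64 (mod 577)
8^4 ≡ 64^2 = 4096 ≡ 57 (mod 577)
8^8 ≡ 57^2 = 3249 ≡ 364 (mod 577)
8^16 ≡ 364^2 = 132496 ≡ 363 (mod 577)
8^32 ≡ 363^2 = 131769 ≡ 213 (mod 577)
8^64 ≡ 213^2 = 45369 ≡ 363 (mod 577)
8^128 ≡ 363^2 = 131769 ≡ 213 (mod 577)
8^256 ≡ 213^2 = 45369 ≡ 363 (mod 577)
8^512 ≡ 363^2 = 131769 ≡ 213 (mod 577)
576 = 512 + 64 in binary powers of 2.
So 8^576 ≡ 213 · 363 ≡ 1 (mod 577).
Since the result is 1, base 8 gives no evidence that 577 is composite.

1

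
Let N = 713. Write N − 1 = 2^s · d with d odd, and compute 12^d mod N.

713 − 1 = 712 = 2^3 · 89, so d = 89.
12^1 ≡ 12 (mod 713)
12^2 ≡ 12^2 = 144 ≡ 144 (mod 713)
12^4 ≡ 144^2 = 20736 ≡ 59 (mod 713)
12^8 ≡ 59^2 = 3481 ≡ 629 (mod 713)
12^16 ≡ 629^2 = 395641 ≡ 639 (mod 713)
12^32 ≡ 639^2 = 408321 ≡ 485 (mod 713)
12^64 ≡ 485^2 = 235225 ≡ 648 (mod 713)
89 = 64 + 16 + 8 + 1 in binary powers of 2.
So 12^89 ≡ 648 · 639 · 629 · 12 ≡ 633 (mod 713).
Squaring chain: 633 → 696 → 289; never reaches −1, so base 12 is a Miller–Rabin witness that 713 is composite.

633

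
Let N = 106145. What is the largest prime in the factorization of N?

106145 = 5 · 21229
21229 = 13 · 1633
1633 = 23 · 71
71 is prime.
So 106145 = 5 · 13 · 23 · 71; the largest prime factor is 71.

71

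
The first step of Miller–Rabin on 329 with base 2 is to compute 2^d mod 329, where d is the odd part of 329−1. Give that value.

329 − 1 = 328 = 2^3 · 41, so d = 41.
2^1 ≡ 2 (mod 329)
2^2 ≡ 2^2 = 4 ≡ 4 (mod 329)
2^4 ≡ 4^2 = 16 ≡ 16 (mod 329)
2^8 ≡ 16^2 = 256 ≡ 256 (mod 329)
2^16 ≡ 256^2 = 65536 ≡ 65 (mod 329)
2^32 ≡ 65^2 = 4225 ≡ 277 (mod 329)
41 = 32 + 8 + 1 in binary powers of 2.
So 2^41 ≡ 277 · 256 · 2 ≡ 25 (mod 329).
Squaring chain: 25 → 296 → 102; never reaches −1, so base 2 is a Miller–Rabin witness that 329 is composite.

25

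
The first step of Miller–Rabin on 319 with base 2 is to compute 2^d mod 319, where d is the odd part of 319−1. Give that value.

319 − 1 = 318 = 2^1 · 159, so d = 159.
2^1 ≡ 2 (mod 319)
2^2 ≡ 2^2 = 4 ≡ 4 (mod 319)
2^4 ≡ 4^2 = 16 ≡ 16 (mod 319)
2^8 ≡ 16^2 = 256 ≡ 256 (mod 319)
2^16 ≡ 256^2 = 65536 ≡ 141 (mod 319)
2^32 ≡ 141^2 = 19881 ≡ 103 (mod 319)
2^64 ≡ 103^2 = 10609 ≡ 82 (mod 319)
2^128 ≡ 82^2 = 6724 ≡ 25 (mod 319)
159 = 128 + 16 + 8 + 4 + 2 + 1 in binary powers of 2.
So 2^159 ≡ 25 · 141 · 256 · 16 · 4 · 2 ≡ 171 (mod 319).
Squaring chain: 171; never reaches −1, so base 2 is a Miller–Rabin witness that 319 is composite.

171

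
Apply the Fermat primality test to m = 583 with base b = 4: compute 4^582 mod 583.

4^1 ≡ 4 (mod 583)
4^2 ≡ 4^2 = 16 ≡ 16 (mod 583)
4^4 ≡ 16^2 = 256 ≡ 256 (mod 583)
4^8 ≡ 256^2 = 65536 ≡ 240 (mod 583)
4^16 ≡ 240^2 = 57600 ≡ 466 (mod 583)
4^32 ≡ 466^2 = 217156 ≡ 280 (mod 583)
4^64 ≡ 280^2 = 78400 ≡ 278 (mod 583)
4^128 ≡ 278^2 = 77284 ≡ 328 (mod 583)
4^256 ≡ 328^2 = 107584 ≡ 312 (mod 583)
4^512 ≡ 312^2 = 97344 ≡ 566 (mod 583)
582 = 512 + 64 + 4 + 2 in binary powers of 2.
So 4^582 ≡ 566 · 278 · 256 · 16 ≡ 236 (mod 583).
Since 236 ≠ 1, base 4 is a Fermat witness: 583 is composite.

236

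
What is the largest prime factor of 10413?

89

10413 = 3 · 3471
3471 = 3 · 1157
1157 = 13 · 89
89 is prime.
So 10413 = 3^2 · 13 · 89; the largest prime factor is 89.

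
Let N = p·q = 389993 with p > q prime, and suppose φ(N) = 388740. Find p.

683

φ(n) = (p−1)(q−1) = n − (p+q) + 1, so p + q = 389993 − 388740 + 1 = 1254.
p and q are the roots of t² − 1254t + 389993 = 0.
Discriminant: 1254² − 4·389993 = 1572516 − 1559972 = 12544; √12544 = 112.
q = (1254 − 112)/2 = 571, p = (1254 + 112)/2 = 683.
Check: 571 · 683 = 389993.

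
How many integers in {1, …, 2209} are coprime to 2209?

2162

Factor: 2209 = 47^2.
φ(2209) = 47^1·(47−1) = 2162.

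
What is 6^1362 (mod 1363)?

397

6^1 ≡ 6 (mod 1363)
6^2 ≡ 6^2 = 36 ≡ 36 (mod 1363)
6^4 ≡ 36^2 = 1296 ≡ 1296 (mod 1363)
6^8 ≡ 1296^2 = 1679616 ≡ 400 (mod 1363)
6^16 ≡ 400^2 = 160000 ≡ 529 (mod 1363)
6^32 ≡ 529^2 = 279841 ≡ 426 (mod 1363)
6^64 ≡ 426^2 = 181476 ≡ 197 (mod 1363)
6^128 ≡ 197^2 = 38809 ≡ 645 (mod 1363)
6^256 ≡ 645^2 = 416025 ≡ 310 (mod 1363)
6^512 ≡ 310^2 = 96100 ≡ 690 (mod 1363)
6^1024 ≡ 690^2 = 476100 ≡ 413 (mod 1363)
1362 = 1024 + 256 + 64 + 16 + 2 in binary powers of 2.
So 6^1362 ≡ 413 · 310 · 197 · 529 · 36 ≡ 397 (mod 1363).
Since 397 ≠ 1, base 6 is a Fermat witness: 1363 is composite.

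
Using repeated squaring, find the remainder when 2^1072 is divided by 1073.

2^1 ≡ 2 (mod 1073)
2^2 ≡ 2^2 = 4 ≡ 4 (mod 1073)
2^4 ≡ 4^2 = 16 ≡ 16 (mod 1073)
2^8 ≡ 16^2 = 256 ≡ 256 (mod 1073)
2^16 ≡ 256^2 = 65536 ≡ 83 (mod 1073)
2^32 ≡ 83^2 = 6889 ≡ 451 (mod 1073)
2^64 ≡ 451^2 = 203401 ≡ 604 (mod 1073)
2^128 ≡ 604^2 = 364816 ≡ 1069 (mod 1073)
2^256 ≡ 1069^2 = 1142761 ≡ 16 (mod 1073)
2^512 ≡ 16^2 = 256 ≡ 256 (mod 1073)
2^1024 ≡ 256^2 = 65536 ≡ 83 (mod 1073)
1072 = 1024 + 32 + 16 in binary powers of 2.
So 2^1072 ≡ 83 · 451 · 83 ≡ 604 (mod 1073).
Since 604 ≠ 1, base 2 is a Fermat witness: 1073 is composite.

604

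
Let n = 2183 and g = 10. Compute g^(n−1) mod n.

972

10^1 ≡ 10 (mod 2183)
10^2 ≡ 10^2 = 100 ≡ 100 (mod 2183)
10^4 ≡ 100^2 = 10000 ≡ 1268 (mod 2183)
10^8 ≡ 1268^2 = 1607824 ≡ 1136 (mod 2183)
10^16 ≡ 1136^2 = 1290496 ≡ 343 (mod 2183)
10^32 ≡ 343^2 = 117649 ≡ 1950 (mod 2183)
10^64 ≡ 1950^2 = 3802500 ≡ 1897 (mod 2183)
10^128 ≡ 1897^2 = 3598609 ≡ 1025 (mod 2183)
10^256 ≡ 1025^2 = 1050625 ≡ 602 (mod 2183)
10^512 ≡ 602^2 = 362404 ≡ 26 (mod 2183)
10^1024 ≡ 26^2 = 676 ≡ 676 (mod 2183)
10^2048 ≡ 676^2 = 456976 ≡ 729 (mod 2183)
2182 = 2048 + 128 + 4 + 2 in binary powers of 2.
So 10^2182 ≡ 729 · 1025 · 1268 · 100 ≡ 972 (mod 2183).
Since 972 ≠ 1, base 10 is a Fermat witness: 2183 is composite.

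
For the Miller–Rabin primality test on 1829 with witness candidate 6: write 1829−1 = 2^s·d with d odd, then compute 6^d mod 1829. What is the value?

1742

1829 − 1 = 1828 = 2^2 · 457, so d = 457.
6^1 ≡ 6 (mod 1829)
6^2 ≡ 6^2 = 36 ≡ 36 (mod 1829)
6^4 ≡ 36^2 = 1296 ≡ 1296 (mod 1829)
6^8 ≡ 1296^2 = 1679616 ≡ 594 (mod 1829)
6^16 ≡ 594^2 = 352836 ≡ 1668 (mod 1829)
6^32 ≡ 1668^2 = 2782224 ≡ 315 (mod 1829)
6^64 ≡ 315^2 = 99225 ≡ 459 (mod 1829)
6^128 ≡ 459^2 = 210681 ≡ 346 (mod 1829)
6^256 ≡ 346^2 = 119716 ≡ 831 (mod 1829)
457 = 256 + 128 + 64 + 8 + 1 in binary powers of 2.
So 6^457 ≡ 831 · 346 · 459 · 594 · 6 ≡ 1742 (mod 1829).
Squaring chain: 1742 → 253; never reaches −1, so base 6 is a Miller–Rabin witness that 1829 is composite.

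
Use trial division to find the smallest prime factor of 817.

817 is odd.
Digit sum 16, not divisible by 3.
Ends in 7: not divisible by 5.
7: 817 = 7·116 + 5
11: 817 = 11·74 + 3
13: 817 = 13·62 + 11
17: 817 = 17·48 + 1
19: 817 = 19·43

19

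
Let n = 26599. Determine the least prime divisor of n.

67

26599 is odd.
Digit sum 31, not divisible by 3.
Ends in 9: not divisible by 5.
7: 26599 = 7·3799 + 6
11: 26599 = 11·2418 + 1
13: 26599 = 13·2046 + 1
17: 26599 = 17·1564 + 11
19: 26599 = 19·1399 + 18
23: 26599 = 23·1156 + 11
29: 26599 = 29·917 + 6
31: 26599 = 31·858 + 1
37: 26599 = 37·718 + 33
41: 26599 = 41·648 + 31
43: 26599 = 43·618 + 25
47: 26599 = 47·565 + 44
53: 26599 = 53·501 + 46
59: 26599 = 59·450 + 49
61: 26599 = 61·436 + 3
67: 26599 = 67·397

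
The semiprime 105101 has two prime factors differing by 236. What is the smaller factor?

227

Since p = q + 236, we have 105101 = q(q + 236), so q² + 236q − 105101 = 0.
Discriminant: 236² + 4·105101 = 55696 + 420404 = 476100; √476100 = 690.
q = (−236 + 690)/2 = 227, and p = q + 236 = 463.
Check: 227 · 463 = 105101.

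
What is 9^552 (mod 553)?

8

9^1 ≡ 9 (mod 553)
9^2 ≡ 9^2 = 81 ≡ 81 (mod 553)
9^4 ≡ 81^2 = 6561 ≡ 478 (mod 553)
9^8 ≡ 478^2 = 228484 ≡ 95 (mod 553)
9^16 ≡ 95^2 = 9025 ≡ 177 (mod 553)
9^32 ≡ 177^2 = 31329 ≡ 361 (mod 553)
9^64 ≡ 361^2 = 130321 ≡ 366 (mod 553)
9^128 ≡ 366^2 = 133956 ≡ 130 (mod 553)
9^256 ≡ 130^2 = 16900 ≡ 310 (mod 553)
9^512 ≡ 310^2 = 96100 ≡ 431 (mod 553)
552 = 512 + 32 + 8 in binary powers of 2.
So 9^552 ≡ 431 · 361 · 95 ≡ 8 (mod 553).
Since 8 ≠ 1, base 9 is a Fermat witness: 553 is composite.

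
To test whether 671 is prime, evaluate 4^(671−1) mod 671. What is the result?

4^1 ≡ 4 (mod 671)
4^2 ≡ 4^2 = 16 ≡ 16 (mod 671)
4^4 ≡ 16^2 = 256 ≡ 256 (mod 671)
4^8 ≡ 256^2 = 65536 ≡ 449 (mod 671)
4^16 ≡ 449^2 = 201601 ≡ 301 (mod 671)
4^32 ≡ 301^2 = 90601 ≡ 16 (mod 671)
4^64 ≡ 16^2 = 256 ≡ 256 (mod 671)
4^128 ≡ 256^2 = 65536 ≡ 449 (mod 671)
4^256 ≡ 449^2 = 201601 ≡ 301 (mod 671)
4^512 ≡ 301^2 = 90601 ≡ 16 (mod 671)
670 = 512 + 128 + 16 + 8 + 4 + 2 in binary powers of 2.
So 4^670 ≡ 16 · 449 · 301 · 449 · 256 · 16 ≡ 474 (mod 671).
Since 474 ≠ 1, base 4 is a Fermat witness: 671 is composite.

474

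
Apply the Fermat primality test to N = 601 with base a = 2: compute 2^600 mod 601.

2^1 ≡ 2 (mod 601)
2^2 ≡ 2^2 = 4 ≡ 4 (mod 601)
2^4 ≡ 4^2 = 16 ≡ 16 (mod 601)
2^8 ≡ 16^2 = 256 ≡ 256 (mod 601)
2^16 ≡ 256^2 = 65536 ≡ 27 (mod 601)
2^32 ≡ 27^2 = 729 ≡ 128 (mod 601)
2^64 ≡ 128^2 = 16384 ≡ 157 (mod 601)
2^128 ≡ 157^2 = 24649 ≡ 8 (mod 601)
2^256 ≡ 8^2 = 64 ≡ 64 (mod 601)
2^512 ≡ 64^2 = 4096 ≡ 490 (mod 601)
600 = 512 + 64 + 16 + 8 in binary powers of 2.
So 2^600 ≡ 490 · 157 · 27 · 256 ≡ 1 (mod 601).
Since the result is 1, base 2 gives no evidence that 601 is composite.

1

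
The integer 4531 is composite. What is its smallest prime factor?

23

4531 is odd.
Digit sum 13, not divisible by 3.
Ends in 1: not divisible by 5.
7: 4531 = 7·647 + 2
11: 4531 = 11·411 + 10
13: 4531 = 13·348 + 7
17: 4531 = 17·266 + 9
19: 4531 = 19·238 + 9
23: 4531 = 23·197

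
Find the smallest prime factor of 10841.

10841 is odd.
Digit sum 14, not divisible by 3.
Ends in 1: not divisible by 5.
7: 10841 = 7·1548 + 5
11: 10841 = 11·985 + 6
13: 10841 = 13·833 + 12
17: 10841 = 17·637 + 12
19: 10841 = 19·570 + 11
23: 10841 = 23·471 + 8
29: 10841 = 29·373 + 24
31: 10841 = 31·349 + 22
37: 10841 = 37·293

37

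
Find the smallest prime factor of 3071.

37

3071 is odd.
Digit sum 11, not divisible by 3.
Ends in 1: not divisible by 5.
7: 3071 = 7·438 + 5
11: 3071 = 11·279 + 2
13: 3071 = 13·236 + 3
17: 3071 = 17·180 + 11
19: 3071 = 19·161 + 12
23: 3071 = 23·133 + 12
29: 3071 = 29·105 + 26
31: 3071 = 31·99 + 2
37: 3071 = 37·83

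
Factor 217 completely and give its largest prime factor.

31

217 = 7 · 31
31 is prime.
So 217 = 7 · 31; the largest prime factor is 31.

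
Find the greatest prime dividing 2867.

61

2867 = 47 · 61
61 is prime.
So 2867 = 47 · 61; the largest prime factor is 61.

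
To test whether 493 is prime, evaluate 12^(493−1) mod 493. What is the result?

12^1 ≡ 12 (mod 493)
12^2 ≡ 12^2 = 144 ≡ 144 (mod 493)
12^4 ≡ 144^2 = 20736 ≡ 30 (mod 493)
12^8 ≡ 30^2 = 900 ≡ 407 (mod 493)
12^16 ≡ 407^2 = 165649 ≡ 1 (mod 493)
12^32 ≡ 1^2 = 1 ≡ 1 (mod 493)
12^64 ≡ 1^2 = 1 ≡ 1 (mod 493)
12^128 ≡ 1^2 = 1 ≡ 1 (mod 493)
12^256 ≡ 1^2 = 1 ≡ 1 (mod 493)
492 = 256 + 128 + 64 + 32 + 8 + 4 in binary powers of 2.
So 12^492 ≡ 1 · 1 · 1 · 1 · 407 · 30 ≡ 378 (mod 493).
Since 378 ≠ 1, base 12 is a Fermat witness: 493 is composite.

378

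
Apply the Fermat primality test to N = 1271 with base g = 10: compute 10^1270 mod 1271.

780

10^1 ≡ 10 (mod 1271)
10^2 ≡ 10^2 = 100 ≡ 100 (mod 1271)
10^4 ≡ 100^2 = 10000 ≡ 1103 (mod 1271)
10^8 ≡ 1103^2 = 1216609 ≡ 262 (mod 1271)
10^16 ≡ 262^2 = 68644 ≡ 10 (mod 1271)
10^32 ≡ 10^2 = 100 ≡ 100 (mod 1271)
10^64 ≡ 100^2 = 10000 ≡ 1103 (mod 1271)
10^128 ≡ 1103^2 = 1216609 ≡ 262 (mod 1271)
10^256 ≡ 262^2 = 68644 ≡ 10 (mod 1271)
10^512 ≡ 10^2 = 100 ≡ 100 (mod 1271)
10^1024 ≡ 100^2 = 10000 ≡ 1103 (mod 1271)
1270 = 1024 + 128 + 64 + 32 + 16 + 4 + 2 in binary powers of 2.
So 10^1270 ≡ 1103 · 262 · 1103 · 100 · 10 · 1103 · 100 ≡ 780 (mod 1271).
Since 780 ≠ 1, base 10 is a Fermat witness: 1271 is composite.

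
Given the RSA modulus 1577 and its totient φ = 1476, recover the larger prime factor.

83

φ(n) = (p−1)(q−1) = n − (p+q) + 1, so p + q = 1577 − 1476 + 1 = 102.
p and q are the roots of t² − 102t + 1577 = 0.
Discriminant: 102² − 4·1577 = 10404 − 6308 = 4096; √4096 = 64.
q = (102 − 64)/2 = 19, p = (102 + 64)/2 = 83.
Check: 19 · 83 = 1577.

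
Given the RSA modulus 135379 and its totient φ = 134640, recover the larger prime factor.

409

φ(n) = (p−1)(q−1) = n − (p+q) + 1, so p + q = 135379 − 134640 + 1 = 740.
p and q are the roots of t² − 740t + 135379 = 0.
Discriminant: 740² − 4·135379 = 547600 − 541516 = 6084; √6084 = 78.
q = (740 − 78)/2 = 331, p = (740 + 78)/2 = 409.
Check: 331 · 409 = 135379.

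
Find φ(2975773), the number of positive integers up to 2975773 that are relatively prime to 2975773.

Factor: 2975773 = 103 · 167 · 173.
φ(2975773) = (103−1) · (167−1) · (173−1) = 102 · 166 · 172 = 2912304.

2912304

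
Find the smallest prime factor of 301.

301 is odd.
Digit sum 4, not divisible by 3.
Ends in 1: not divisible by 5.
7: 301 = 7·43

7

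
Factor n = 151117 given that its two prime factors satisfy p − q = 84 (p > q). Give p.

Since p = q + 84, we have 151117 = q(q + 84), so q² + 84q − 151117 = 0.
Discriminant: 84² + 4·151117 = 7056 + 604468 = 611524; √611524 = 782.
q = (−84 + 782)/2 = 349, and p = q + 84 = 433.
Check: 349 · 433 = 151117.

433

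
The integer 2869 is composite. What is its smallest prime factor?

19

2869 is odd.
Digit sum 25, not divisible by 3.
Ends in 9: not divisible by 5.
7: 2869 = 7·409 + 6
11: 2869 = 11·260 + 9
13: 2869 = 13·220 + 9
17: 2869 = 17·168 + 13
19: 2869 = 19·151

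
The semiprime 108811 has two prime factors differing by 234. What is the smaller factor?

Since p = q + 234, we have 108811 = q(q + 234), so q² + 234q − 108811 = 0.
Discriminant: 234² + 4·108811 = 54756 + 435244 = 490000; √490000 = 700.
q = (−234 + 700)/2 = 233, and p = q + 234 = 467.
Check: 233 · 467 = 108811.

233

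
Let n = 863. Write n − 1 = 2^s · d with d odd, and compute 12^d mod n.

1

863 − 1 = 862 = 2^1 · 431, so d = 431.
12^1 ≡ 12 (mod 863)
12^2 ≡ 12^2 = 144 ≡ 144 (mod 863)
12^4 ≡ 144^2 = 20736 ≡ 24 (mod 863)
12^8 ≡ 24^2 = 576 ≡ 576 (mod 863)
12^16 ≡ 576^2 = 331776 ≡ 384 (mod 863)
12^32 ≡ 384^2 = 147456 ≡ 746 (mod 863)
12^64 ≡ 746^2 = 556516 ≡ 744 (mod 863)
12^128 ≡ 744^2 = 553536 ≡ 353 (mod 863)
12^256 ≡ 353^2 = 124609 ≡ 337 (mod 863)
431 = 256 + 128 + 32 + 8 + 4 + 2 + 1 in binary powers of 2.
So 12^431 ≡ 337 · 353 · 746 · 576 · 24 · 144 · 12 ≡ 1 (mod 863).
Since 12^d ≡ 1 (mod 863), base 12 does not prove 863 composite.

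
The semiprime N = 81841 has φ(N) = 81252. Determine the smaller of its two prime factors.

φ(n) = (p−1)(q−1) = n − (p+q) + 1, so p + q = 81841 − 81252 + 1 = 590.
p and q are the roots of t² − 590t + 81841 = 0.
Discriminant: 590² − 4·81841 = 348100 − 327364 = 20736; √20736 = 144.
q = (590 − 144)/2 = 223, p = (590 + 144)/2 = 367.
Check: 223 · 367 = 81841.

223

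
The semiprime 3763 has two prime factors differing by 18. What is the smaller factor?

Since p = q + 18, we have 3763 = q(q + 18), so q² + 18q − 3763 = 0.
Discriminant: 18² + 4·3763 = 324 + 15052 = 15376; √15376 = 124.
q = (−18 + 124)/2 = 53, and p = q + 18 = 71.
Check: 53 · 71 = 3763.

53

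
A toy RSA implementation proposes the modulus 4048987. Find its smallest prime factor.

79

4048987 is odd.
Digit sum 40, not divisible by 3.
Ends in 7: not divisible by 5.
7: 4048987 = 7·578426 + 5
11: 4048987 = 11·368089 + 8
13: 4048987 = 13·311460 + 7
17: 4048987 = 17·238175 + 12
19: 4048987 = 19·213104 + 11
23: 4048987 = 23·176042 + 21
29: 4048987 = 29·139620 + 7
31: 4048987 = 31·130612 + 15
37: 4048987 = 37·109432 + 3
41: 4048987 = 41·98755 + 32
43: 4048987 = 43·94162 + 21
47: 4048987 = 47·86148 + 31
53: 4048987 = 53·76395 + 52
59: 4048987 = 59·68626 + 53
61: 4048987 = 61·66376 + 51
67: 4048987 = 67·60432 + 43
71: 4048987 = 71·57027 + 70
73: 4048987 = 73·55465 + 42
79: 4048987 = 79·51253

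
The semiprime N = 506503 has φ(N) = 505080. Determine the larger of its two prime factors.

733

φ(n) = (p−1)(q−1) = n − (p+q) + 1, so p + q = 506503 − 505080 + 1 = 1424.
p and q are the roots of t² − 1424t + 506503 = 0.
Discriminant: 1424² − 4·506503 = 2027776 − 2026012 = 1764; √1764 = 42.
q = (1424 − 42)/2 = 691, p = (1424 + 42)/2 = 733.
Check: 691 · 733 = 506503.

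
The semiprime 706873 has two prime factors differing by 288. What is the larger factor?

Since p = q + 288, we have 706873 = q(q + 288), so q² + 288q − 706873 = 0.
Discriminant: 288² + 4·706873 = 82944 + 2827492 = 2910436; √2910436 = 1706.
q = (−288 + 1706)/2 = 709, and p = q + 288 = 997.
Check: 709 · 997 = 706873.

997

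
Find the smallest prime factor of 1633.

1633 is odd.
Digit sum 13, not divisible by 3.
Ends in 3: not divisible by 5.
7: 1633 = 7·233 + 2
11: 1633 = 11·148 + 5
13: 1633 = 13·125 + 8
17: 1633 = 17·96 + 1
19: 1633 = 19·85 + 18
23: 1633 = 23·71

23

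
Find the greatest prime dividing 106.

53

106 = 2 · 53
53 is prime.
So 106 = 2 · 53; the largest prime factor is 53.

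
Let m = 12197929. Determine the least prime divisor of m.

83

12197929 is odd.
Digit sum 40, not divisible by 3.
Ends in 9: not divisible by 5.
7: 12197929 = 7·1742561 + 2
11: 12197929 = 11·1108902 + 7
13: 12197929 = 13·938302 + 3
17: 12197929 = 17·717525 + 4
19: 12197929 = 19·641996 + 5
23: 12197929 = 23·530344 + 17
29: 12197929 = 29·420618 + 7
31: 12197929 = 31·393481 + 18
37: 12197929 = 37·329673 + 28
41: 12197929 = 41·297510 + 19
43: 12197929 = 43·283672 + 33
47: 12197929 = 47·259530 + 19
53: 12197929 = 53·230149 + 32
59: 12197929 = 59·206744 + 33
61: 12197929 = 61·199966 + 3
67: 12197929 = 67·182058 + 43
71: 12197929 = 71·171801 + 58
73: 12197929 = 73·167094 + 67
79: 12197929 = 79·154404 + 13
83: 12197929 = 83·146963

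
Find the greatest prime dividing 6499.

6499 = 67 · 97
97 is prime.
So 6499 = 67 · 97; the largest prime factor is 97.

97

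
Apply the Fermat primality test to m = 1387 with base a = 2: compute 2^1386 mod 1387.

1

2^1 ≡ 2 (mod 1387)
2^2 ≡ 2^2 = 4 ≡ 4 (mod 1387)
2^4 ≡ 4^2 = 16 ≡ 16 (mod 1387)
2^8 ≡ 16^2 = 256 ≡ 256 (mod 1387)
2^16 ≡ 256^2 = 65536 ≡ 347 (mod 1387)
2^32 ≡ 347^2 = 120409 ≡ 1127 (mod 1387)
2^64 ≡ 1127^2 = 1270129 ≡ 1024 (mod 1387)
2^128 ≡ 1024^2 = 1048576 ≡ 4 (mod 1387)
2^256 ≡ 4^2 = 16 ≡ 16 (mod 1387)
2^512 ≡ 16^2 = 256 ≡ 256 (mod 1387)
2^1024 ≡ 256^2 = 65536 ≡ 347 (mod 1387)
1386 = 1024 + 256 + 64 + 32 + 8 + 2 in binary powers of 2.
So 2^1386 ≡ 347 · 16 · 1024 · 1127 · 256 · 4 ≡ 1 (mod 1387).
Since the result is 1, base 2 gives no evidence that 1387 is composite.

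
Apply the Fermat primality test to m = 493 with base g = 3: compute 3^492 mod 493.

3^1 ≡ 3 (mod 493)
3^2 ≡ 3^2 = 9 ≡ 9 (mod 493)
3^4 ≡ 9^2 = 81 ≡ 81 (mod 493)
3^8 ≡ 81^2 = 6561 ≡ 152 (mod 493)
3^16 ≡ 152^2 = 23104 ≡ 426 (mod 493)
3^32 ≡ 426^2 = 181476 ≡ 52 (mod 493)
3^64 ≡ 52^2 = 2704 ≡ 239 (mod 493)
3^128 ≡ 239^2 = 57121 ≡ 426 (mod 493)
3^256 ≡ 426^2 = 181476 ≡ 52 (mod 493)
492 = 256 + 128 + 64 + 32 + 8 + 4 in binary powers of 2.
So 3^492 ≡ 52 · 426 · 239 · 52 · 152 · 81 ≡ 310 (mod 493).
Since 310 ≠ 1, base 3 is a Fermat witness: 493 is composite.

310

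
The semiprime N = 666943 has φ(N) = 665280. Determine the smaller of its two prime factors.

673

φ(n) = (p−1)(q−1) = n − (p+q) + 1, so p + q = 666943 − 665280 + 1 = 1664.
p and q are the roots of t² − 1664t + 666943 = 0.
Discriminant: 1664² − 4·666943 = 2768896 − 2667772 = 101124; √101124 = 318.
q = (1664 − 318)/2 = 673, p = (1664 + 318)/2 = 991.
Check: 673 · 991 = 666943.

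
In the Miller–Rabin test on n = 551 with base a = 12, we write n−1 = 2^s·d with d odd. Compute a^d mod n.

551 − 1 = 550 = 2^1 · 275, so d = 275.
12^1 ≡ 12 (mod 551)
12^2 ≡ 12^2 = 144 ≡ 144 (mod 551)
12^4 ≡ 144^2 = 20736 ≡ 349 (mod 551)
12^8 ≡ 349^2 = 121801 ≡ 30 (mod 551)
12^16 ≡ 30^2 = 900 ≡ 349 (mod 551)
12^32 ≡ 349^2 = 121801 ≡ 30 (mod 551)
12^64 ≡ 30^2 = 900 ≡ 349 (mod 551)
12^128 ≡ 349^2 = 121801 ≡ 30 (mod 551)
12^256 ≡ 30^2 = 900 ≡ 349 (mod 551)
275 = 256 + 16 + 2 + 1 in binary powers of 2.
So 12^275 ≡ 349 · 349 · 144 · 12 ≡ 46 (mod 551).
Squaring chain: 46; never reaches −1, so base 12 is a Miller–Rabin witness that 551 is composite.

46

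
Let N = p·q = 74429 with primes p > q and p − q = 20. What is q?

Since p = q + 20, we have 74429 = q(q + 20), so q² + 20q − 74429 = 0.
Discriminant: 20² + 4·74429 = 400 + 297716 = 298116; √298116 = 546.
q = (−20 + 546)/2 = 263, and p = q + 20 = 283.
Check: 263 · 283 = 74429.

263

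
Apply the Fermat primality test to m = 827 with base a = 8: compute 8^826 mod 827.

8^1 ≡ 8 (mod 827)
8^2 ≡ 8^2 = 64 ≡ 64 (mod 827)
8^4 ≡ 64^2 = 4096 ≡ 788 (mod 827)
8^8 ≡ 788^2 = 620944 ≡ 694 (mod 827)
8^16 ≡ 694^2 = 481636 ≡ 322 (mod 827)
8^32 ≡ 322^2 = 103684 ≡ 309 (mod 827)
8^64 ≡ 309^2 = 95481 ≡ 376 (mod 827)
8^128 ≡ 376^2 = 141376 ≡ 786 (mod 827)
8^256 ≡ 786^2 = 617796 ≡ 27 (mod 827)
8^512 ≡ 27^2 = 729 ≡ 729 (mod 827)
826 = 512 + 256 + 32 + 16 + 8 + 2 in binary powers of 2.
So 8^826 ≡ 729 · 27 · 309 · 322 · 694 · 64 ≡ 1 (mod 827).
Since the result is 1, base 8 gives no evidence that 827 is composite.

1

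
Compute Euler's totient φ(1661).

1500

Factor: 1661 = 11 · 151.
φ(1661) = (11−1) · (151−1) = 10 · 150 = 1500.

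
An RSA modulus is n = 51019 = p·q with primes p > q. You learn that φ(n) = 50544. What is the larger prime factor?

313

φ(n) = (p−1)(q−1) = n − (p+q) + 1, so p + q = 51019 − 50544 + 1 = 476.
p and q are the roots of t² − 476t + 51019 = 0.
Discriminant: 476² − 4·51019 = 226576 − 204076 = 22500; √22500 = 150.
q = (476 − 150)/2 = 163, p = (476 + 150)/2 = 313.
Check: 163 · 313 = 51019.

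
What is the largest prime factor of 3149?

67

3149 = 47 · 67
67 is prime.
So 3149 = 47 · 67; the largest prime factor is 67.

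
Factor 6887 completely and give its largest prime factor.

97

6887 = 71 · 97
97 is prime.
So 6887 = 71 · 97; the largest prime factor is 97.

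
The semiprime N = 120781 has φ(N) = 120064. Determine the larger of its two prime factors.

φ(n) = (p−1)(q−1) = n − (p+q) + 1, so p + q = 120781 − 120064 + 1 = 718.
p and q are the roots of t² − 718t + 120781 = 0.
Discriminant: 718² − 4·120781 = 515524 − 483124 = 32400; √32400 = 180.
q = (718 − 180)/2 = 269, p = (718 + 180)/2 = 449.
Check: 269 · 449 = 120781.

449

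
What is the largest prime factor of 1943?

67

1943 = 29 · 67
67 is prime.
So 1943 = 29 · 67; the largest prime factor is 67.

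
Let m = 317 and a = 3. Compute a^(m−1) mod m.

1

3^1 ≡ 3 (mod 317)
3^2 ≡ 3^2 = 9 ≡ 9 (mod 317)
3^4 ≡ 9^2 = 81 ≡ 81 (mod 317)
3^8 ≡ 81^2 = 6561 ≡ 221 (mod 317)
3^16 ≡ 221^2 = 48841 ≡ 23 (mod 317)
3^32 ≡ 23^2 = 529 ≡ 212 (mod 317)
3^64 ≡ 212^2 = 44944 ≡ 247 (mod 317)
3^128 ≡ 247^2 = 61009 ≡ 145 (mod 317)
3^256 ≡ 145^2 = 21025 ≡ 103 (mod 317)
316 = 256 + 32 + 16 + 8 + 4 in binary powers of 2.
So 3^316 ≡ 103 · 212 · 23 · 221 · 81 ≡ 1 (mod 317).
Since the result is 1, base 3 gives no evidence that 317 is composite.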